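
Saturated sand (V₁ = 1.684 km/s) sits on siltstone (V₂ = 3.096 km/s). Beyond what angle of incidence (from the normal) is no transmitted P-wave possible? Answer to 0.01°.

32.95°

Critical incidence: sin θ_c = V₁/V₂ = 1.684/3.096 = 0.5439.
θ_c = arcsin 0.5439 = 32.95°.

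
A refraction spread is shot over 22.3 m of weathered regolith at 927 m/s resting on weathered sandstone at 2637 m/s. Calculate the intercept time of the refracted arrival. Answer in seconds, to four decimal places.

0.0450 s

tᵢ = 2h·√(V₂²−V₁²)/(V₁V₂).
√(V₂²−V₁²) = √(2637²−927²) = 2468.7 m/s.
tᵢ = 2·22.3·2468.7/(927·2637) = 0.04504 s.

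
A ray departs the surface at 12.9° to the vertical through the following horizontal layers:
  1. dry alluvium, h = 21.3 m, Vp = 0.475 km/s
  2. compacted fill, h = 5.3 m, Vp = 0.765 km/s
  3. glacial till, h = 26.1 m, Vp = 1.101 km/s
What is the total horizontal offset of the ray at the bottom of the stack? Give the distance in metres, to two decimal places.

22.70 m

Ray parameter p = sin 12.9° / 0.475 km/s = 4.7000e-01 s/km.
Layer 1: θ = 12.90°; offset = 21.3·tan 12.90° = 4.8784 m.
Layer 2: sin θ = p·0.765 = 0.3596 → θ = 21.07°; offset = 5.3·tan 21.07° = 2.0422 m.
Layer 3: sin θ = p·1.101 = 0.5175 → θ = 31.16°; offset = 26.1·tan 31.16° = 15.7835 m.
Summing the layer offsets gives 22.7041 m.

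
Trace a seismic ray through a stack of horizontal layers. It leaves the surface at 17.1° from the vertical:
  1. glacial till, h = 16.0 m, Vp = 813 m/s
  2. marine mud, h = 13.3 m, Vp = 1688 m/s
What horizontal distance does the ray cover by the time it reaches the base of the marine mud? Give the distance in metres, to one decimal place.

Apply Snell's law at each interface; in layer i the horizontal offset is hᵢ·tan θᵢ.
Layer 1: θ = 17.10°; offset = 16.0·tan 17.10° = 4.922 m.
Layer 2: sin θ = 1688·sin 17.1°/813 = 0.6105, θ = 37.63°; offset = 13.3·tan 37.63° = 10.252 m.
Summing the layer offsets gives 15.174 m.

15.2 m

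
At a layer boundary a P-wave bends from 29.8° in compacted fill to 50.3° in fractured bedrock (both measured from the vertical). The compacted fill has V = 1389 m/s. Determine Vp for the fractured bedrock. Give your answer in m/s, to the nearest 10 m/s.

Snell's law: sin 29.8°/V₁ = sin 50.3°/V₂.
V₂ = V₁·sin 50.3°/sin 29.8° = 1389 × 1.5482 = 2150.41 m/s.

2150 m/s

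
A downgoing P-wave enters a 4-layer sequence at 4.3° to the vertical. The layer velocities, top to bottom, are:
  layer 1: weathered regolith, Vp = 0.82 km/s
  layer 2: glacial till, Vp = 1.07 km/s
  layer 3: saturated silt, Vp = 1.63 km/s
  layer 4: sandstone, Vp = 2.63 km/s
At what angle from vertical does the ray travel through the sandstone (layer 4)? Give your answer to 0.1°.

13.9°

Snell's law across each interface conserves sin θ / V, so sin θ_4 = V_4·sin θ₁/V₁.
sin θ_4 = 2.63 × sin 4.3° / 0.82 = 0.2405.
θ_4 = 13.91° from the vertical.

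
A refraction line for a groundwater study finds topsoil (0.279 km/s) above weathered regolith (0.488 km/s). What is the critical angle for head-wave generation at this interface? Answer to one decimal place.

34.9°

At critical incidence the refracted ray runs along the interface (θ₂ = 90°), so sin θ_c = V₁/V₂.
θ_c = arcsin(0.279/0.488) = arcsin 0.5717 = 34.87°.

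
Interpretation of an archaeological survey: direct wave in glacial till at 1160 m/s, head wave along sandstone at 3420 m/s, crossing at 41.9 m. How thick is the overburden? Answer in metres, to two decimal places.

h = (x_cross/2)·√((V₂−V₁)/(V₂+V₁)).
(V₂−V₁)/(V₂+V₁) = (3420−1160)/(3420+1160) = 0.4934; √ = 0.7025.
h = (41.9/2)·0.7025 = 14.72 m.

14.72 m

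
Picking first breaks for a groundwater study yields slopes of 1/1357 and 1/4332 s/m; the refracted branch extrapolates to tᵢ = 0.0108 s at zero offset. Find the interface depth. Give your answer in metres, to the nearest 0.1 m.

θ_c = arcsin(1357/4332) = 18.26°; cos θ_c = 0.9497.
tᵢ = 2h cos θ_c/V₁ ⇒ h = tᵢ·V₁/(2 cos θ_c) = 0.0108·1357/(2·0.9497) = 7.72 m.

7.7 m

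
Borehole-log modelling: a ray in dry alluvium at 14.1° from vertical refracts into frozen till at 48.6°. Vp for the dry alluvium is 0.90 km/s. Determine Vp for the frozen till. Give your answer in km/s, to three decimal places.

2.771 km/s

Snell's law: sin 14.1°/V₁ = sin 48.6°/V₂.
V₂ = V₁·sin 48.6°/sin 14.1° = 0.90 × 3.0791 = 2.771 km/s.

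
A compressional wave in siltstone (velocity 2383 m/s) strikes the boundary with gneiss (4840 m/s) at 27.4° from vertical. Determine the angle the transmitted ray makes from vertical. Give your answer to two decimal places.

Snell's law: sin θ₂ = (V₂/V₁)·sin θ₁ = (4840/2383)·sin 27.4° = 0.9347.
θ₂ = sin⁻¹(0.9347) = 69.18° (from vertical).

69.18°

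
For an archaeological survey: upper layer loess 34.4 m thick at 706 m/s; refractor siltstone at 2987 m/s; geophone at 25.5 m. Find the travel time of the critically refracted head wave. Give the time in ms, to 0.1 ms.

103.2 ms

θ_c = arcsin(V₁/V₂) = arcsin(706/2987) = 13.67°, cos θ_c = 0.9717.
Intercept time tᵢ = 2h cos θ_c / V₁ = 2·34.4·0.9717/706 = 0.09469 s.
t = x/V₂ + tᵢ = 25.5/2987 + 0.09469 = 0.10323 s.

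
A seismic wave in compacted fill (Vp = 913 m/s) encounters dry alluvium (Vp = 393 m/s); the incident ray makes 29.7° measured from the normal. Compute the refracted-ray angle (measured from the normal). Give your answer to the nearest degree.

sin θ₁/V₁ = sin θ₂/V₂ ⇒ sin θ₂ = 393·sin 29.7°/913 = 393·0.4955/913 = 0.2133.
θ₂ = arcsin 0.2133 = 12.31° from the normal.

12°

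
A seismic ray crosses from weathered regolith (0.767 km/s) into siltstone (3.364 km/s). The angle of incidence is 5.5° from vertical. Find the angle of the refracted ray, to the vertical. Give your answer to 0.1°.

24.9°

Snell's law: sin θ₂ = (V₂/V₁)·sin θ₁ = (3.364/0.767)·sin 5.5° = 0.4204.
θ₂ = arcsin 0.4204 = 24.86° from the normal.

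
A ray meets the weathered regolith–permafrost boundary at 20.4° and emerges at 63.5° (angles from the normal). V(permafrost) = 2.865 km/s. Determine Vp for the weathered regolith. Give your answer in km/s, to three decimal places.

1.116 km/s

sin 20.4° = 0.3486; sin 63.5° = 0.8949.
V₁ = V₂·(sin θ₁/sin θ₂) = 2.865·(0.3486/0.8949) = 1.116 km/s.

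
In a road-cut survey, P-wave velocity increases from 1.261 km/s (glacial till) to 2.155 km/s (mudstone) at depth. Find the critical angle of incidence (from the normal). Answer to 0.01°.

Critical incidence: sin θ_c = V₁/V₂ = 1.261/2.155 = 0.5852.
θ_c = arcsin 0.5852 = 35.81°.

35.81°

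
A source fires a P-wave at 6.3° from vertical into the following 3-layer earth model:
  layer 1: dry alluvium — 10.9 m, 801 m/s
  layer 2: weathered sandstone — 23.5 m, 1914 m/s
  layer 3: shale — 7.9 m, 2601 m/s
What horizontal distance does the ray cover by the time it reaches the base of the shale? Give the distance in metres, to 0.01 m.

p = sin θ₁/V₁ = sin 6.3°/801 = 1.3700e-04 s/m is conserved through the stack.
Layer 1: θ = 6.30°; offset = 10.9·tan 6.30° = 1.2034 m.
Layer 2: sin θ = p·1914 = 0.2622 → θ = 15.20°; offset = 23.5·tan 15.20° = 6.3854 m.
Layer 3: sin θ = p·2601 = 0.3563 → θ = 20.87°; offset = 7.9·tan 20.87° = 3.0127 m.
Total horizontal offset = 10.6015 m.

10.60 m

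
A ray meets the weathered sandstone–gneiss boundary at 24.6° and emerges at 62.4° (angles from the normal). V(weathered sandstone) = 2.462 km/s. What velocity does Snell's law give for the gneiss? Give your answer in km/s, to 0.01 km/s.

Snell's law: sin 24.6°/V₁ = sin 62.4°/V₂.
V₂ = V₁·sin 62.4°/sin 24.6° = 2.462 × 2.1289 = 5.24 km/s.

5.24 km/s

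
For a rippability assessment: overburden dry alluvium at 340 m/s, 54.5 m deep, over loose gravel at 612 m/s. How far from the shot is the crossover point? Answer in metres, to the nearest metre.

204 m

θ_c = arcsin(340/612) = 33.75°, so cos θ_c = 0.8315 and tᵢ = 2h cos θ_c/V₁ = 0.2666 s.
At crossover x/V₁ = x/V₂ + tᵢ ⇒ x = tᵢ/(1/V₁ − 1/V₂) = 0.26656/(2.9412e-03 − 1.6340e-03) = 203.92 m.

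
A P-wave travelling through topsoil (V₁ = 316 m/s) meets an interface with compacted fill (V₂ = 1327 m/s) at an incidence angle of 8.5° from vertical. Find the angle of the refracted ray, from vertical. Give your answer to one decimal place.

Snell's law: sin θ₂ = (V₂/V₁)·sin θ₁ = (1327/316)·sin 8.5° = 0.6207.
θ₂ = arcsin 0.6207 = 38.37° from the normal.

38.4°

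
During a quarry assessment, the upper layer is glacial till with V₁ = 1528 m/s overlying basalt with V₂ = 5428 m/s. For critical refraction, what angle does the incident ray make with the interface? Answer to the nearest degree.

At critical incidence the refracted ray runs along the interface (θ₂ = 90°), so sin θ_c = V₁/V₂.
θ_c = arcsin(1528/5428) = arcsin 0.2815 = 16.35°.
Measured from the interface: 90° − 16.35° = 73.65°.

74°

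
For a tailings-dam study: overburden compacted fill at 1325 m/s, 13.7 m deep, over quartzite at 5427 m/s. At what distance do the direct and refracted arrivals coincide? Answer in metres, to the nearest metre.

x_cross = 2h·√((V₂+V₁)/(V₂−V₁)).
(V₂+V₁)/(V₂−V₁) = (5427+1325)/(5427−1325) = 1.6460; √ = 1.2830.
x_cross = 2·13.7·1.2830 = 35.15 m.

35 m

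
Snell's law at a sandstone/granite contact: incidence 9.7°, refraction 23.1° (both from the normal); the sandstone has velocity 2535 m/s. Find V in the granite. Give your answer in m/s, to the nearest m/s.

Snell's law: sin 9.7°/V₁ = sin 23.1°/V₂.
V₂ = V₁·sin 23.1°/sin 9.7° = 2535 × 2.3286 = 5902.89 m/s.

5903 m/s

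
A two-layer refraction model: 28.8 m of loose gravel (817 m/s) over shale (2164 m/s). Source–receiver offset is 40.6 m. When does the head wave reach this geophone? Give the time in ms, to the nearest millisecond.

84 ms

t = x/V₂ + 2h·√(V₂²−V₁²)/(V₁V₂).
√(V₂²−V₁²) = √(2164²−817²) = 2003.8 m/s; delay term = 2·28.8·2003.8/(817·2164) = 0.06528 s.
t = 40.6/2164 + 0.06528 = 0.08405 s.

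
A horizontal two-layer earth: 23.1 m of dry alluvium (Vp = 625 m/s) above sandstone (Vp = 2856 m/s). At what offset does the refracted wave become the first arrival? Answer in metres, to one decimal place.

x_cross = 2h·√((V₂+V₁)/(V₂−V₁)).
(V₂+V₁)/(V₂−V₁) = (2856+625)/(2856−625) = 1.5603; √ = 1.2491.
x_cross = 2·23.1·1.2491 = 57.71 m.

57.7 m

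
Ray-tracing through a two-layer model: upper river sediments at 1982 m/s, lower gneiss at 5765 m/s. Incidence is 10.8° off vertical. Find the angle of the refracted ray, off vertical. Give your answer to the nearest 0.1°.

33.0°

Snell's law: sin θ₂ = (V₂/V₁)·sin θ₁ = (5765/1982)·sin 10.8° = 0.5450.
θ₂ = arcsin 0.5450 = 33.03° from the normal.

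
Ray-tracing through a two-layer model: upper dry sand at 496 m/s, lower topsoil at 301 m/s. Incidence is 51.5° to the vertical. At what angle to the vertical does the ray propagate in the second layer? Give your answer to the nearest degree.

28°

Snell's law: sin θ₂ = (V₂/V₁)·sin θ₁ = (301/496)·sin 51.5° = 0.4749.
θ₂ = arcsin 0.4749 = 28.35° from the normal.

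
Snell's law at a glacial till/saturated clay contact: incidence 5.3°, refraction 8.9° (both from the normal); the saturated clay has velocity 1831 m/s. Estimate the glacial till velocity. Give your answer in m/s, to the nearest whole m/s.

Snell's law: sin 5.3°/V₁ = sin 8.9°/V₂.
V₁ = V₂·sin 5.3°/sin 8.9° = 1831 × 0.5971 = 1093.21 m/s.

1093 m/s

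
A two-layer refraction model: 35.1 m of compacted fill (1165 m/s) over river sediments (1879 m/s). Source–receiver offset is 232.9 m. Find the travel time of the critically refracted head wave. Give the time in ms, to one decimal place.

θ_c = arcsin(V₁/V₂) = arcsin(1165/1879) = 38.32°, cos θ_c = 0.7846.
Intercept time tᵢ = 2h cos θ_c / V₁ = 2·35.1·0.7846/1165 = 0.04728 s.
t = x/V₂ + tᵢ = 232.9/1879 + 0.04728 = 0.17123 s.

171.2 ms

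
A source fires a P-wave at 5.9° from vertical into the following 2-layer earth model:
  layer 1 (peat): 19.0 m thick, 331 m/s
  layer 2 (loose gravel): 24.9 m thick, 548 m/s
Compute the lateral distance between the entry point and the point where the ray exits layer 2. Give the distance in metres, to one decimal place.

p = sin θ₁/V₁ = sin 5.9°/331 = 3.1055e-04 s/m is conserved through the stack.
Layer 1: θ = 5.90°; offset = 19.0·tan 5.90° = 1.963 m.
Layer 2: sin θ = p·548 = 0.1702 → θ = 9.80°; offset = 24.9·tan 9.80° = 4.300 m.
Σ offsets = 6.264 m.

6.3 m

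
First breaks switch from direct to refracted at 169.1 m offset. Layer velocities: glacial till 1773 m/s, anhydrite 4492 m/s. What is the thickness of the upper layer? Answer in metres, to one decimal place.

55.7 m

x_cross = 2h·√((V₂+V₁)/(V₂−V₁)) → h = x_cross / (2·√((V₂+V₁)/(V₂−V₁))).
√((V₂+V₁)/(V₂−V₁)) = √((4492+1773)/(4492−1773)) = 1.5179.
h = 169.1 / (2·1.5179) = 55.70 m.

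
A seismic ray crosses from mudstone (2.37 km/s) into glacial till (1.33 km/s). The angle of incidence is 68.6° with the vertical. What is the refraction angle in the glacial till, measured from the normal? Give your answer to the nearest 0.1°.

sin θ₁/V₁ = sin θ₂/V₂ ⇒ sin θ₂ = 1.33·sin 68.6°/2.37 = 1.33·0.9311/2.37 = 0.5225.
θ₂ = arcsin 0.5225 = 31.50° from the normal.

31.5°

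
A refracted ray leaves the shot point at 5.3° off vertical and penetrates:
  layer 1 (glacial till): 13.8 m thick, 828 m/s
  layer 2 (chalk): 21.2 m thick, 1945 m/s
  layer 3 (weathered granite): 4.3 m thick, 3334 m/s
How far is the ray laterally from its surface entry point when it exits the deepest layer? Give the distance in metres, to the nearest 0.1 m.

Apply Snell's law at each interface; in layer i the horizontal offset is hᵢ·tan θᵢ.
Layer 1: θ = 5.30°; offset = 13.8·tan 5.30° = 1.280 m.
Layer 2: sin θ = 1945·sin 5.3°/828 = 0.2170, θ = 12.53°; offset = 21.2·tan 12.53° = 4.712 m.
Layer 3: sin θ = 3334·sin 5.3°/828 = 0.3719, θ = 21.84°; offset = 4.3·tan 21.84° = 1.723 m.
Summing the layer offsets gives 7.715 m.

7.7 m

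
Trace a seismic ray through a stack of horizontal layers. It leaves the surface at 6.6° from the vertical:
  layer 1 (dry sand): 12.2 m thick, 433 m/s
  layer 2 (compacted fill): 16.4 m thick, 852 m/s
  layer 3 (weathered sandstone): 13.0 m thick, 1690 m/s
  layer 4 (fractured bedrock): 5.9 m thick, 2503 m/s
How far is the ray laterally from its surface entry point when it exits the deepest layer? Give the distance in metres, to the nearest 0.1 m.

17.0 m

Ray parameter p = sin 6.6° / 433 m/s = 2.6544e-04 s/m.
Layer 1: θ = 6.60°; offset = 12.2·tan 6.60° = 1.412 m.
Layer 2: sin θ = p·852 = 0.2262 → θ = 13.07°; offset = 16.4·tan 13.07° = 3.808 m.
Layer 3: sin θ = p·1690 = 0.4486 → θ = 26.65°; offset = 13.0·tan 26.65° = 6.525 m.
Layer 4: sin θ = p·2503 = 0.6644 → θ = 41.64°; offset = 5.9·tan 41.64° = 5.245 m.
Total horizontal offset = 16.989 m.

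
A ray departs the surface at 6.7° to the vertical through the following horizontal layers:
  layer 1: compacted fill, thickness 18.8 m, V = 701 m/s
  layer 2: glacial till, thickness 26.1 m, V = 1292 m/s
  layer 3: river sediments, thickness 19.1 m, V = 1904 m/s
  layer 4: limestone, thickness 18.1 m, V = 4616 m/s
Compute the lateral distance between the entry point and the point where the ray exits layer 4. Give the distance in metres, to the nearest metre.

Apply Snell's law at each interface; in layer i the horizontal offset is hᵢ·tan θᵢ.
Layer 1: θ = 6.70°; offset = 18.8·tan 6.70° = 2.208 m.
Layer 2: sin θ = 1292·sin 6.7°/701 = 0.2150, θ = 12.42°; offset = 26.1·tan 12.42° = 5.747 m.
Layer 3: sin θ = 1904·sin 6.7°/701 = 0.3169, θ = 18.48°; offset = 19.1·tan 18.48° = 6.382 m.
Layer 4: sin θ = 4616·sin 6.7°/701 = 0.7683, θ = 50.20°; offset = 18.1·tan 50.20° = 21.723 m.
Summing the layer offsets gives 36.060 m.

36 m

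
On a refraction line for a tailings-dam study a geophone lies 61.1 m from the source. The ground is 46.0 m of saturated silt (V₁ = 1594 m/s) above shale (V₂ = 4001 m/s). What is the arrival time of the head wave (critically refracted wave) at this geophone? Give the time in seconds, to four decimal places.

t = x/V₂ + 2h·√(V₂²−V₁²)/(V₁V₂).
√(V₂²−V₁²) = √(4001²−1594²) = 3669.8 m/s; delay term = 2·46.0·3669.8/(1594·4001) = 0.05294 s.
t = 61.1/4001 + 0.05294 = 0.06821 s.

0.0682 s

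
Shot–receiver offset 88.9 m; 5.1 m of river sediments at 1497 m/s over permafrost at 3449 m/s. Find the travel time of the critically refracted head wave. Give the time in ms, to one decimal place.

31.9 ms

θ_c = arcsin(V₁/V₂) = arcsin(1497/3449) = 25.72°, cos θ_c = 0.9009.
Intercept time tᵢ = 2h cos θ_c / V₁ = 2·5.1·0.9009/1497 = 0.00614 s.
t = x/V₂ + tᵢ = 88.9/3449 + 0.00614 = 0.03191 s.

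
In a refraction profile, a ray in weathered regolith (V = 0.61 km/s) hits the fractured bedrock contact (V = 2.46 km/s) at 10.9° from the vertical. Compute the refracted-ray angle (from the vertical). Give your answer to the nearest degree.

sin θ₁/V₁ = sin θ₂/V₂ ⇒ sin θ₂ = 2.46·sin 10.9°/0.61 = 2.46·0.1891/0.61 = 0.7626.
θ₂ = arcsin 0.7626 = 49.69° from the normal.

50°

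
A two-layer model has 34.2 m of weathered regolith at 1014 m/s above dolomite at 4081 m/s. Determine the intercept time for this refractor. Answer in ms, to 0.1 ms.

65.3 ms

θ_c = arcsin(V₁/V₂) = arcsin(1014/4081) = 14.39°; cos θ_c = 0.9686.
tᵢ = 2h·cos θ_c / V₁ = 2·34.2·0.9686 / 1014 = 0.06534 s.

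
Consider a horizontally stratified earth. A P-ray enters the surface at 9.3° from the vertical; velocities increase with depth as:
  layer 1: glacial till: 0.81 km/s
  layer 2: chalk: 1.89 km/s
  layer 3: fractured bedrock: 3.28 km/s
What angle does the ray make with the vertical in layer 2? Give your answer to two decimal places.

Snell's law across each interface conserves sin θ / V, so sin θ_2 = V_2·sin θ₁/V₁.
sin θ_2 = 1.89 × sin 9.3° / 0.81 = 0.3771.
θ_2 = 22.15° from the vertical.

22.15°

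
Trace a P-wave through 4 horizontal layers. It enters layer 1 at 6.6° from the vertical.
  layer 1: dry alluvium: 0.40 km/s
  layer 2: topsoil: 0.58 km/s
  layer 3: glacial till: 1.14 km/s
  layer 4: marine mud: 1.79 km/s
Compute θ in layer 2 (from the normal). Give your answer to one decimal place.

9.6°

Ray parameter p = sin 6.6° / 0.40 = 2.8734e-01 s/km.
sin θ_2 = p·V_2 = 2.8734e-01 × 0.58 = 0.1667.
θ_2 = arcsin 0.1667 = 9.59°.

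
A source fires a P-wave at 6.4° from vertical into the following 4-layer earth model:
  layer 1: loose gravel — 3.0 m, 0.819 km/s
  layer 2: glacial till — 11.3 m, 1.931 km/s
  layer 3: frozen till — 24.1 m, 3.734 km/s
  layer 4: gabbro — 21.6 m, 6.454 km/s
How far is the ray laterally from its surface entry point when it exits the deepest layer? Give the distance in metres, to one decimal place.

Apply Snell's law at each interface; in layer i the horizontal offset is hᵢ·tan θᵢ.
Layer 1: θ = 6.40°; offset = 3.0·tan 6.40° = 0.337 m.
Layer 2: sin θ = 1.931·sin 6.4°/0.819 = 0.2628, θ = 15.24°; offset = 11.3·tan 15.24° = 3.078 m.
Layer 3: sin θ = 3.734·sin 6.4°/0.819 = 0.5082, θ = 30.54°; offset = 24.1·tan 30.54° = 14.221 m.
Layer 4: sin θ = 6.454·sin 6.4°/0.819 = 0.8784, θ = 61.45°; offset = 21.6·tan 61.45° = 39.702 m.
Summing the layer offsets gives 57.338 m.

57.3 m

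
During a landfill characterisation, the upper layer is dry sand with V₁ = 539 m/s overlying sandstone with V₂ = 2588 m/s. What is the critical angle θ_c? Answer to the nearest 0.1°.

12.0°

At critical incidence the refracted ray runs along the interface (θ₂ = 90°), so sin θ_c = V₁/V₂.
θ_c = arcsin(539/2588) = arcsin 0.2083 = 12.02°.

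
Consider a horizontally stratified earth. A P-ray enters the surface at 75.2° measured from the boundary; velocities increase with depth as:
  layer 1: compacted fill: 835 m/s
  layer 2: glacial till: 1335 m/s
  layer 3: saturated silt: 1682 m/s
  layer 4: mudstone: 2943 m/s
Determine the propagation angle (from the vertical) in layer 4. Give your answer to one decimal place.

64.2°

From the normal: θ₁ = 90° − 75.2° = 14.8°.
Ray parameter p = sin 14.8° / 835 = 3.0592e-04 s/m.
sin θ_4 = p·V_4 = 3.0592e-04 × 2943 = 0.9003.
θ_4 = arcsin 0.9003 = 64.20°.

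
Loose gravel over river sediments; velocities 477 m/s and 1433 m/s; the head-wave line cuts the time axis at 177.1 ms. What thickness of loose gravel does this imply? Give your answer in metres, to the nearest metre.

45 m

θ_c = arcsin(477/1433) = 19.44°; cos θ_c = 0.9430.
tᵢ = 2h cos θ_c/V₁ ⇒ h = tᵢ·V₁/(2 cos θ_c) = 0.1771·477/(2·0.9430) = 44.79 m.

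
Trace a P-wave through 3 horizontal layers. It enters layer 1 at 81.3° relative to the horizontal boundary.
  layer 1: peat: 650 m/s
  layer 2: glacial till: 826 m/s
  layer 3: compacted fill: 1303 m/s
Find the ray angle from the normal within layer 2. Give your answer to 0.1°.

From the normal: θ₁ = 90° − 81.3° = 8.7°.
Snell's law across each interface conserves sin θ / V, so sin θ_2 = V_2·sin θ₁/V₁.
sin θ_2 = 826 × sin 8.7° / 650 = 0.1922.
θ_2 = arcsin 0.1922 = 11.08°.

11.1°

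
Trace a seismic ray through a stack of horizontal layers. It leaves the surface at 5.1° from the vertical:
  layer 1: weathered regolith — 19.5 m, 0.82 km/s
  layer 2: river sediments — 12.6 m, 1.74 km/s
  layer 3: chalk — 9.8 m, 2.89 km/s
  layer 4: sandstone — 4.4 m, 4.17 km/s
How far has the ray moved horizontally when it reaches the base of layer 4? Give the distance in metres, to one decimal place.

p = sin θ₁/V₁ = sin 5.1°/0.82 = 1.0841e-01 s/km is conserved through the stack.
Layer 1: θ = 5.10°; offset = 19.5·tan 5.10° = 1.740 m.
Layer 2: sin θ = p·1.74 = 0.1886 → θ = 10.87°; offset = 12.6·tan 10.87° = 2.420 m.
Layer 3: sin θ = p·2.89 = 0.3133 → θ = 18.26°; offset = 9.8·tan 18.26° = 3.233 m.
Layer 4: sin θ = p·4.17 = 0.4521 → θ = 26.88°; offset = 4.4·tan 26.88° = 2.230 m.
Summing the layer offsets gives 9.624 m.

9.6 m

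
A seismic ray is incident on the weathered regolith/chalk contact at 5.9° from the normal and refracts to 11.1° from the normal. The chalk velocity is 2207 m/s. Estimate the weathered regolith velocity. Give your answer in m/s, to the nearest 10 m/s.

sin 5.9° = 0.1028; sin 11.1° = 0.1925.
V₁ = V₂·(sin θ₁/sin θ₂) = 2207·(0.1028/0.1925) = 1178.38 m/s.

1180 m/s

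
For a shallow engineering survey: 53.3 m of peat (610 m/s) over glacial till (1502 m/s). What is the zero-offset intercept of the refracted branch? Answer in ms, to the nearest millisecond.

tᵢ = 2h·√(V₂²−V₁²)/(V₁V₂).
√(V₂²−V₁²) = √(1502²−610²) = 1372.6 m/s.
tᵢ = 2·53.3·1372.6/(610·1502) = 0.15969 s.

160 ms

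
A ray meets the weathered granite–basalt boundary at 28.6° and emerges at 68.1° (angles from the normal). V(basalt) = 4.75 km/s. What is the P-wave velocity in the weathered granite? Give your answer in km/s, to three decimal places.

Snell's law: sin 28.6°/V₁ = sin 68.1°/V₂.
V₁ = V₂·sin 28.6°/sin 68.1° = 4.75 × 0.5159 = 2.451 km/s.

2.451 km/s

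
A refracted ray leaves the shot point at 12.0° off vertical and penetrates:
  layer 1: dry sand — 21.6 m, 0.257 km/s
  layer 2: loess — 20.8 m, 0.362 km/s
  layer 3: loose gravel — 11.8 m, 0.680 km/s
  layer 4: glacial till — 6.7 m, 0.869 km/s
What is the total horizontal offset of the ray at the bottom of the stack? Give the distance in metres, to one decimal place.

25.4 m

p = sin θ₁/V₁ = sin 12.0°/0.257 = 8.0899e-01 s/km is conserved through the stack.
Layer 1: θ = 12.00°; offset = 21.6·tan 12.00° = 4.591 m.
Layer 2: sin θ = p·0.362 = 0.2929 → θ = 17.03°; offset = 20.8·tan 17.03° = 6.371 m.
Layer 3: sin θ = p·0.680 = 0.5501 → θ = 33.38°; offset = 11.8·tan 33.38° = 7.773 m.
Layer 4: sin θ = p·0.869 = 0.7030 → θ = 44.67°; offset = 6.7·tan 44.67° = 6.623 m.
Summing the layer offsets gives 25.358 m.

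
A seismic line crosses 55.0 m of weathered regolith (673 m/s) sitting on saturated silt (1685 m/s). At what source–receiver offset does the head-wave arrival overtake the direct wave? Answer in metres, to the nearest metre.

θ_c = arcsin(673/1685) = 23.54°, so cos θ_c = 0.9168 and tᵢ = 2h cos θ_c/V₁ = 0.1498 s.
At crossover x/V₁ = x/V₂ + tᵢ ⇒ x = tᵢ/(1/V₁ − 1/V₂) = 0.14984/(1.4859e-03 − 5.9347e-04) = 167.91 m.

168 m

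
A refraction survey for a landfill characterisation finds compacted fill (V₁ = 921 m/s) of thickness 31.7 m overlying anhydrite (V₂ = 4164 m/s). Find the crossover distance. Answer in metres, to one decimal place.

θ_c = arcsin(921/4164) = 12.78°, so cos θ_c = 0.9752 and tᵢ = 2h cos θ_c/V₁ = 0.0671 s.
At crossover x/V₁ = x/V₂ + tᵢ ⇒ x = tᵢ/(1/V₁ − 1/V₂) = 0.06713/(1.0858e-03 − 2.4015e-04) = 79.39 m.

79.4 m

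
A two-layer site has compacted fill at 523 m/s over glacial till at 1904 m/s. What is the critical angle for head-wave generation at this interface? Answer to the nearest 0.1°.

Critical incidence: sin θ_c = V₁/V₂ = 523/1904 = 0.2747.
θ_c = arcsin 0.2747 = 15.94°.

15.9°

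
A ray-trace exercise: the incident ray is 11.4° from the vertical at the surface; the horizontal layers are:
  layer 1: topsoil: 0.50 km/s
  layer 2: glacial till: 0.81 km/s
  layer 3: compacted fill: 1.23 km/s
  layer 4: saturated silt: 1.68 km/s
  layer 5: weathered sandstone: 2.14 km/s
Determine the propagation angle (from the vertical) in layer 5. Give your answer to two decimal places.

57.78°

Snell's law across each interface conserves sin θ / V, so sin θ_5 = V_5·sin θ₁/V₁.
sin θ_5 = 2.14 × sin 11.4° / 0.50 = 0.8460.
θ_5 = arcsin 0.8460 = 57.78°.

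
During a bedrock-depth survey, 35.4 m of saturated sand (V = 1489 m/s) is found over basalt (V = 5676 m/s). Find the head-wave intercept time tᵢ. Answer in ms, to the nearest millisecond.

θ_c = arcsin(V₁/V₂) = arcsin(1489/5676) = 15.21°; cos θ_c = 0.9650.
tᵢ = 2h·cos θ_c / V₁ = 2·35.4·0.9650 / 1489 = 0.04588 s.

46 ms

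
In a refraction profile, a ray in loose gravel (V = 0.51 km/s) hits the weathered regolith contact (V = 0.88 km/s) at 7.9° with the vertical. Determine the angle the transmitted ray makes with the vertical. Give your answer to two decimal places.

13.72°

Snell's law: sin θ₂ = (V₂/V₁)·sin θ₁ = (0.88/0.51)·sin 7.9° = 0.2372.
θ₂ = sin⁻¹(0.2372) = 13.72° (from vertical).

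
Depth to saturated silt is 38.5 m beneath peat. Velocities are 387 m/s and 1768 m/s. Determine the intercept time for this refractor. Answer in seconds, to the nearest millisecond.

tᵢ = 2h·√(V₂²−V₁²)/(V₁V₂).
√(V₂²−V₁²) = √(1768²−387²) = 1725.1 m/s.
tᵢ = 2·38.5·1725.1/(387·1768) = 0.19414 s.

0.194 s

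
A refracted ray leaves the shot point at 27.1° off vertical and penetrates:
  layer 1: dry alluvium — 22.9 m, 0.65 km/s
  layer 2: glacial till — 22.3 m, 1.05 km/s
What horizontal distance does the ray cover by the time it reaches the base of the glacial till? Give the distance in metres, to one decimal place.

36.0 m

Apply Snell's law at each interface; in layer i the horizontal offset is hᵢ·tan θᵢ.
Layer 1: θ = 27.10°; offset = 22.9·tan 27.10° = 11.719 m.
Layer 2: sin θ = 1.05·sin 27.1°/0.65 = 0.7359, θ = 47.38°; offset = 22.3·tan 47.38° = 24.235 m.
Total horizontal offset = 35.954 m.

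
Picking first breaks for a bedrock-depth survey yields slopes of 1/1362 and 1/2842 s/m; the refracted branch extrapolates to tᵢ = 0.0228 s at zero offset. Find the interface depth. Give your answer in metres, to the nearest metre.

θ_c = arcsin(1362/2842) = 28.64°; cos θ_c = 0.8777.
tᵢ = 2h cos θ_c/V₁ ⇒ h = tᵢ·V₁/(2 cos θ_c) = 0.0228·1362/(2·0.8777) = 17.69 m.

18 m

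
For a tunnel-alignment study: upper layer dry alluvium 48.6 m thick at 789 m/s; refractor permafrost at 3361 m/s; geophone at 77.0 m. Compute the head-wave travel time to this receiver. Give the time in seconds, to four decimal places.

t = x/V₂ + 2h·√(V₂²−V₁²)/(V₁V₂).
√(V₂²−V₁²) = √(3361²−789²) = 3267.1 m/s; delay term = 2·48.6·3267.1/(789·3361) = 0.11975 s.
t = 77.0/3361 + 0.11975 = 0.14266 s.

0.1427 s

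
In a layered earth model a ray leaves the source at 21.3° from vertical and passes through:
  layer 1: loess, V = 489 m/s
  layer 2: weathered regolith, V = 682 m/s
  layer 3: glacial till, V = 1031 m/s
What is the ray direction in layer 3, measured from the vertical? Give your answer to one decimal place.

Ray parameter p = sin 21.3° / 489 = 7.4285e-04 s/m.
sin θ_3 = p·V_3 = 7.4285e-04 × 1031 = 0.7659.
θ_3 = arcsin 0.7659 = 49.98°.

50.0°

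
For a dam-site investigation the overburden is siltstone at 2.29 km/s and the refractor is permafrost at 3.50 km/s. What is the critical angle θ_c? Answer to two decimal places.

40.87°

At critical incidence the refracted ray runs along the interface (θ₂ = 90°), so sin θ_c = V₁/V₂.
θ_c = arcsin(2.29/3.50) = arcsin 0.6543 = 40.87°.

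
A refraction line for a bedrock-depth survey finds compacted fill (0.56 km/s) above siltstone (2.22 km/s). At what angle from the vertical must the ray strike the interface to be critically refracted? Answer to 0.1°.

At critical incidence the refracted ray runs along the interface (θ₂ = 90°), so sin θ_c = V₁/V₂.
θ_c = arcsin(0.56/2.22) = arcsin 0.2523 = 14.61°.

14.6°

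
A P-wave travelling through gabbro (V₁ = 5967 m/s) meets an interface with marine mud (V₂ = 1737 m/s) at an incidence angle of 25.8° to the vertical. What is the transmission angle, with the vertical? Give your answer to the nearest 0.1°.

Snell's law: sin θ₂ = (V₂/V₁)·sin θ₁ = (1737/5967)·sin 25.8° = 0.1267.
θ₂ = arcsin 0.1267 = 7.28° from the normal.

7.3°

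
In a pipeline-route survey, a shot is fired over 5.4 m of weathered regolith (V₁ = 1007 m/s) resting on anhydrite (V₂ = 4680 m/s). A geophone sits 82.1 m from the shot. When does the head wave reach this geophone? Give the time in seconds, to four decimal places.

0.0280 s

t = x/V₂ + 2h·√(V₂²−V₁²)/(V₁V₂).
√(V₂²−V₁²) = √(4680²−1007²) = 4570.4 m/s; delay term = 2·5.4·4570.4/(1007·4680) = 0.01047 s.
t = 82.1/4680 + 0.01047 = 0.02802 s.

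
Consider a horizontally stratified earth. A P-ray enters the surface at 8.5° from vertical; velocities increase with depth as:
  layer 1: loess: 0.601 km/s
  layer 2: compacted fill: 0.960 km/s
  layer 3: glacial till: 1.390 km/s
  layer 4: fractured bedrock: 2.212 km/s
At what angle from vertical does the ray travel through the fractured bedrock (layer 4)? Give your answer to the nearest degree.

33°

Snell's law across each interface conserves sin θ / V, so sin θ_4 = V_4·sin θ₁/V₁.
sin θ_4 = 2.212 × sin 8.5° / 0.601 = 0.5440.
θ_4 = 32.96° from the vertical.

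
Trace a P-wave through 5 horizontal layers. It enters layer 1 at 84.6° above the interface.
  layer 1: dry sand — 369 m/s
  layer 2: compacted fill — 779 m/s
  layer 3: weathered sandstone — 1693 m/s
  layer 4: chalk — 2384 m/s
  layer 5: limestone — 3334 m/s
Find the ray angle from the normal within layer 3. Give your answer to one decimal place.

From the normal: θ₁ = 90° − 84.6° = 5.4°.
Ray parameter p = sin 5.4° / 369 = 2.5504e-04 s/m.
sin θ_3 = p·V_3 = 2.5504e-04 × 1693 = 0.4318.
θ_3 = arcsin 0.4318 = 25.58°.

25.6°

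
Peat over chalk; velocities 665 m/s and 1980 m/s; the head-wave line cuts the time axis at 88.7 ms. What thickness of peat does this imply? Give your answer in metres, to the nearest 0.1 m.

h = tᵢ·V₁·V₂ / (2·√(V₂²−V₁²)).
√(V₂²−V₁²) = √(1980² − 665²) = 1865.0 m/s.
h = 0.0887 s × 665 × 1980 / (2 × 1865.0) = 31.31 m.

31.3 m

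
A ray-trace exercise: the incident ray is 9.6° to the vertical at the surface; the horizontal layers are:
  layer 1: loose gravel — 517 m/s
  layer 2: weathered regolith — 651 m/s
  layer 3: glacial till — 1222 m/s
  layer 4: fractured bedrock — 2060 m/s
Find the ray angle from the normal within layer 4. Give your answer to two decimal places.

41.64°

Snell's law across each interface conserves sin θ / V, so sin θ_4 = V_4·sin θ₁/V₁.
sin θ_4 = 2060 × sin 9.6° / 517 = 0.6645.
θ_4 = arcsin 0.6645 = 41.64°.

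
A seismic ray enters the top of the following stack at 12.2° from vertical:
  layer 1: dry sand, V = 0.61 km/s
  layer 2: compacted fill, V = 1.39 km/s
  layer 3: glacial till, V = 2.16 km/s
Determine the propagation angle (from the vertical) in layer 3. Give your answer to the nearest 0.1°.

Snell's law across each interface conserves sin θ / V, so sin θ_3 = V_3·sin θ₁/V₁.
sin θ_3 = 2.16 × sin 12.2° / 0.61 = 0.7483.
θ_3 = arcsin 0.7483 = 48.44°.

48.4°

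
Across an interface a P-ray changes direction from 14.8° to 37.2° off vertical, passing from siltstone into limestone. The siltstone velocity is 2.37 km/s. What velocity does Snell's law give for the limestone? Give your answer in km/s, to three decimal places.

5.609 km/s

sin 14.8° = 0.2554; sin 37.2° = 0.6046.
V₂ = V₁·(sin θ₂/sin θ₁) = 2.37·(0.6046/0.2554) = 5.609 km/s.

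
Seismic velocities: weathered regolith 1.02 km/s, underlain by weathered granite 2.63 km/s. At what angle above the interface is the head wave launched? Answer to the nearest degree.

At critical incidence the refracted ray runs along the interface (θ₂ = 90°), so sin θ_c = V₁/V₂.
θ_c = arcsin(1.02/2.63) = arcsin 0.3878 = 22.82°.
Measured from the interface: 90° − 22.82° = 67.18°.

67°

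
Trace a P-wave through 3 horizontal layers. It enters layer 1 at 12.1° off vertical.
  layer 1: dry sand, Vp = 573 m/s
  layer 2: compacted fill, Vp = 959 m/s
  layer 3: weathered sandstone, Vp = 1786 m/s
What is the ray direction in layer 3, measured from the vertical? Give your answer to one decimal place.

40.8°

Snell's law across each interface conserves sin θ / V, so sin θ_3 = V_3·sin θ₁/V₁.
sin θ_3 = 1786 × sin 12.1° / 573 = 0.6534.
θ_3 = 40.80° from the vertical.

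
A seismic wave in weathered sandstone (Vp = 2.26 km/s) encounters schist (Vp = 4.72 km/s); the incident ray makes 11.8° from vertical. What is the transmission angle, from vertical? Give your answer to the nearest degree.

sin θ₁/V₁ = sin θ₂/V₂ ⇒ sin θ₂ = 4.72·sin 11.8°/2.26 = 4.72·0.2045/2.26 = 0.4271.
θ₂ = sin⁻¹(0.4271) = 25.28° (from vertical).

25°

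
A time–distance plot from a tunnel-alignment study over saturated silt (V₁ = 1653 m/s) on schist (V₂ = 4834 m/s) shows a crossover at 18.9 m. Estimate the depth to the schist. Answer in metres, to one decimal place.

x_cross = 2h·√((V₂+V₁)/(V₂−V₁)) → h = x_cross / (2·√((V₂+V₁)/(V₂−V₁))).
√((V₂+V₁)/(V₂−V₁)) = √((4834+1653)/(4834−1653)) = 1.4280.
h = 18.9 / (2·1.4280) = 6.62 m.

6.6 m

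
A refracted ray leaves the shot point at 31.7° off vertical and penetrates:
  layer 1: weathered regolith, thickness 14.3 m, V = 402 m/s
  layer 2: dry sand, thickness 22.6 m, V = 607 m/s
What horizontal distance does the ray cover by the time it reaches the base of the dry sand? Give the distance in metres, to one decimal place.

p = sin θ₁/V₁ = sin 31.7°/402 = 1.3071e-03 s/m is conserved through the stack.
Layer 1: θ = 31.70°; offset = 14.3·tan 31.70° = 8.832 m.
Layer 2: sin θ = p·607 = 0.7934 → θ = 52.51°; offset = 22.6·tan 52.51° = 29.461 m.
Summing the layer offsets gives 38.293 m.

38.3 m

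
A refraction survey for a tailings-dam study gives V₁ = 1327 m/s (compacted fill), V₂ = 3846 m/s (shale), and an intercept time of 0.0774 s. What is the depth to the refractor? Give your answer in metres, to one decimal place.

h = tᵢ·V₁·V₂ / (2·√(V₂²−V₁²)).
√(V₂²−V₁²) = √(3846² − 1327²) = 3609.8 m/s.
h = 0.0774 s × 1327 × 3846 / (2 × 3609.8) = 54.71 m.

54.7 m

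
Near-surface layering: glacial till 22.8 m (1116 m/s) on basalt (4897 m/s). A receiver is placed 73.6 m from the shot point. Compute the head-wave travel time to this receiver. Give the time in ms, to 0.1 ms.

54.8 ms

θ_c = arcsin(V₁/V₂) = arcsin(1116/4897) = 13.17°, cos θ_c = 0.9737.
Intercept time tᵢ = 2h cos θ_c / V₁ = 2·22.8·0.9737/1116 = 0.03979 s.
t = x/V₂ + tᵢ = 73.6/4897 + 0.03979 = 0.05481 s.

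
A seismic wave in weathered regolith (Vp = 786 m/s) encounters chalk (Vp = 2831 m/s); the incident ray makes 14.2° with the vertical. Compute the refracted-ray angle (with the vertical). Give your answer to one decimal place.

62.1°

sin θ₁/V₁ = sin θ₂/V₂ ⇒ sin θ₂ = 2831·sin 14.2°/786 = 2831·0.2453/786 = 0.8835.
θ₂ = sin⁻¹(0.8835) = 62.07° (from vertical).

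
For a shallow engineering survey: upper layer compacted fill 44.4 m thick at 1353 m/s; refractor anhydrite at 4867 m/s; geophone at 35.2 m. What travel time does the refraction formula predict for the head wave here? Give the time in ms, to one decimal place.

t = x/V₂ + 2h·√(V₂²−V₁²)/(V₁V₂).
√(V₂²−V₁²) = √(4867²−1353²) = 4675.2 m/s; delay term = 2·44.4·4675.2/(1353·4867) = 0.06304 s.
t = 35.2/4867 + 0.06304 = 0.07028 s.

70.3 ms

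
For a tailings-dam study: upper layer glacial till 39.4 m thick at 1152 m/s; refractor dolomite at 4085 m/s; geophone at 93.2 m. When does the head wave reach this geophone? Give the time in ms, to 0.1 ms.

t = x/V₂ + 2h·√(V₂²−V₁²)/(V₁V₂).
√(V₂²−V₁²) = √(4085²−1152²) = 3919.2 m/s; delay term = 2·39.4·3919.2/(1152·4085) = 0.06563 s.
t = 93.2/4085 + 0.06563 = 0.08844 s.

88.4 ms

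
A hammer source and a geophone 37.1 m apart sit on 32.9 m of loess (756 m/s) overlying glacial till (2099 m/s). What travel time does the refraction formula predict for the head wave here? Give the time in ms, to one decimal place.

98.9 ms

θ_c = arcsin(V₁/V₂) = arcsin(756/2099) = 21.11°, cos θ_c = 0.9329.
Intercept time tᵢ = 2h cos θ_c / V₁ = 2·32.9·0.9329/756 = 0.08120 s.
t = x/V₂ + tᵢ = 37.1/2099 + 0.08120 = 0.09887 s.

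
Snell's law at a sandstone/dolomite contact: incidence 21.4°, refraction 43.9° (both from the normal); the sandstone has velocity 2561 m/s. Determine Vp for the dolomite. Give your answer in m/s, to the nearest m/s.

4867 m/s

Snell's law: sin 21.4°/V₁ = sin 43.9°/V₂.
V₂ = V₁·sin 43.9°/sin 21.4° = 2561 × 1.9004 = 4866.85 m/s.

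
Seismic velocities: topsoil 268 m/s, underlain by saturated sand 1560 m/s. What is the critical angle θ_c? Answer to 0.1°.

9.9°

At critical incidence the refracted ray runs along the interface (θ₂ = 90°), so sin θ_c = V₁/V₂.
θ_c = arcsin(268/1560) = arcsin 0.1718 = 9.89°.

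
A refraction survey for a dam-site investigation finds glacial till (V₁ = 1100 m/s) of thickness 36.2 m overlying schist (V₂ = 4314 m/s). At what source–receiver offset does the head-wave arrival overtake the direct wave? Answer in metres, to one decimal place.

94.0 m

x_cross = 2h·√((V₂+V₁)/(V₂−V₁)).
(V₂+V₁)/(V₂−V₁) = (4314+1100)/(4314−1100) = 1.6845; √ = 1.2979.
x_cross = 2·36.2·1.2979 = 93.97 m.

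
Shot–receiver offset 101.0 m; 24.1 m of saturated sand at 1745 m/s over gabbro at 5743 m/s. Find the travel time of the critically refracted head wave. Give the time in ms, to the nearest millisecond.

44 ms

t = x/V₂ + 2h·√(V₂²−V₁²)/(V₁V₂).
√(V₂²−V₁²) = √(5743²−1745²) = 5471.5 m/s; delay term = 2·24.1·5471.5/(1745·5743) = 0.02632 s.
t = 101.0/5743 + 0.02632 = 0.04390 s.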